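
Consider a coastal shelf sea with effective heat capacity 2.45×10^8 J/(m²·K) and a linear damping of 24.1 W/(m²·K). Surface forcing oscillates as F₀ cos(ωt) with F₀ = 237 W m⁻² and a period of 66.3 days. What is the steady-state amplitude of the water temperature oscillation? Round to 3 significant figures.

0.878 K

Areal heat capacity C = 2.45×10^8 J/(m²·K) (given).
Angular frequency ω = 2π / T = 2π / 5.73×10^6 s = 1.10×10^-6 s⁻¹.
√((Cω)² + λ²) = √((269)² + 24.1²) = 270 W/(m²·K).
Amplitude A = F₀ / √((Cω)²+λ²) = 237 / 270 = 0.878 K.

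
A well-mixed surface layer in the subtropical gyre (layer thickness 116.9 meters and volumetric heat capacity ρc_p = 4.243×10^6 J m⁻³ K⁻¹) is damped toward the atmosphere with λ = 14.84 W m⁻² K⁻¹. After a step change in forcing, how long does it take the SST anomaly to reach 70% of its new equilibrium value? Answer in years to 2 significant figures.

1.3 years

Areal heat capacity C = ρc_p × D = 4.243×10^6 × 116.9 = 4.96×10^8 J/(m^2 K).
τ = C / λ = 4.96×10^8 / 14.84 = 3.34×10^7 s.
Fraction reached: 1 − e^(−t/τ) = 0.70 ⇒ t = −τ ln(1 − 0.70) = τ × 1.20.
t = 4.02×10^7 s = 1.28 years.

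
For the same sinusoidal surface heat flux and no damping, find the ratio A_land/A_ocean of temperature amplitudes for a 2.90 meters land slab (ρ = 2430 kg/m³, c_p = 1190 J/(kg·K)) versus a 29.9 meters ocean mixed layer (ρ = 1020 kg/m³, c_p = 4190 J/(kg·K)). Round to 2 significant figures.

15

C_ocean = 1020 × 4190 × 29.9 = 1.28×10^8 J/(m²·K).
C_land = 2430 × 1190 × 2.90 = 8.39×10^6 J/(m²·K).
Undamped amplitude ∝ 1/C, so A_land/A_ocean = C_ocean/C_land = 15.2.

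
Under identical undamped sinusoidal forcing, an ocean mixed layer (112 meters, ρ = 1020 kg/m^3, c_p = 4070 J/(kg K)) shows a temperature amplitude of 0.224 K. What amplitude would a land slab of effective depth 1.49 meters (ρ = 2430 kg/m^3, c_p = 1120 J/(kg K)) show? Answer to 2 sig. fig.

C_ocean = 4.65×10^8 J/(m²·K); C_land = 4.06×10^6 J/(m²·K).
A ∝ 1/C ⇒ A_land = A_ocean × C_ocean/C_land = 0.224 × 115 = 25.7 K.

26 K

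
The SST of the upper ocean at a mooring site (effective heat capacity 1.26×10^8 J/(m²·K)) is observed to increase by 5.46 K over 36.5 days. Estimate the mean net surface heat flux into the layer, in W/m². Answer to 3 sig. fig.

218

Areal heat capacity C = 1.26×10^8 J/(m²·K) (given).
Required heat per unit area: Q = C ΔT = 1.26×10^8 × 5.46 = 6.88×10^8 J/m².
Flux F = Q / Δt = 6.88×10^8 / 3.15×10^6 s = 218 W/m².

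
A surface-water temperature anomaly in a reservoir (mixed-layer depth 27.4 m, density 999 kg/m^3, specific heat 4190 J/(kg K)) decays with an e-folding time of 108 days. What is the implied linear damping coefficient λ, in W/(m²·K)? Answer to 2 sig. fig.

12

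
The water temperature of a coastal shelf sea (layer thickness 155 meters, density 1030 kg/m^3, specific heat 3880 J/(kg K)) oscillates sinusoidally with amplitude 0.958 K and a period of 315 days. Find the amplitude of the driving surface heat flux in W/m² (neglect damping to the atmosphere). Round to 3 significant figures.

137

Areal heat capacity C = ρ c_p D = 1030 × 3880 × 155 = 6.19×10^8 J/(m^2 K).
ω = 2π / 2.72×10^7 s = 2.31×10^-7 s⁻¹.
Cω = 6.19×10^8 × 2.31×10^-7 = 143 W/(m²·K).
F₀ = A × Cω = 0.958 × 143 = 137 W/m².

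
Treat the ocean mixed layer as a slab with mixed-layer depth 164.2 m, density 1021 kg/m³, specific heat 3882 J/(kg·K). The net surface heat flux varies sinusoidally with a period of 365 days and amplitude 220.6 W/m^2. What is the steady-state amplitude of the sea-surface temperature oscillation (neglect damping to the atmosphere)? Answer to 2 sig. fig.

Areal heat capacity C = ρ c_p D = 1021 × 3882 × 164.2 = 6.51×10^8 J/(m²·K).
Angular frequency ω = 2π / T = 2π / 3.15×10^7 s = 1.99×10^-7 s⁻¹.
Cω = 6.51×10^8 × 1.99×10^-7 = 130 W/(m²·K).
Amplitude A = F₀ / (Cω) = 220.6 / 130 = 1.70 K.

1.7 K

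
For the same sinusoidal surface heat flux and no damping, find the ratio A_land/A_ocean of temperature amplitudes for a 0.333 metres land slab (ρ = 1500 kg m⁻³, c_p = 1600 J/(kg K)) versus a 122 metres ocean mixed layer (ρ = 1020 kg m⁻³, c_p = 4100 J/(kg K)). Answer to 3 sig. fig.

C_ocean = 1020 × 4100 × 122 = 5.10×10^8 J/(m²·K).
C_land = 1500 × 1600 × 0.333 = 7.99×10^5 J/(m²·K).
Undamped amplitude ∝ 1/C, so A_land/A_ocean = C_ocean/C_land = 638.

638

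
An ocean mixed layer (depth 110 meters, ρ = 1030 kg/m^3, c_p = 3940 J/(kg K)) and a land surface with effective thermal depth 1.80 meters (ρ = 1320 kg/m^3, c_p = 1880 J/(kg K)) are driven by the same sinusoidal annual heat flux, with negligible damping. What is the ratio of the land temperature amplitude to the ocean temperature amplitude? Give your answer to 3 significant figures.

99.9

C_ocean = 1030 × 3940 × 110 = 4.46×10^8 J/(m²·K).
C_land = 1320 × 1880 × 1.80 = 4.47×10^6 J/(m²·K).
Undamped amplitude ∝ 1/C, so A_land/A_ocean = C_ocean/C_land = 99.9.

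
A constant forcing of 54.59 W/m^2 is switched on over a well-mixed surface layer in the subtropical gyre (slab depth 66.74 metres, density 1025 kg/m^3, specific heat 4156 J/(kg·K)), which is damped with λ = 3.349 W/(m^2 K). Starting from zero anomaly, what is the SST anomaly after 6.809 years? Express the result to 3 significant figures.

15.0 K

Areal heat capacity C = ρ c_p D = 1025 × 4156 × 66.74 = 2.84×10^8 J/(m²·K).
τ = C / λ = 2.84×10^8 / 3.349 = 8.49×10^7 s.
Equilibrium anomaly ΔT_eq = F / λ = 54.59 / 3.349 = 16.3 K.
t = 6.809 years = 2.15×10^8 s, so t/τ = 2.53.
ΔT(t) = ΔT_eq (1 − e^(−t/τ)) = 16.3 × (1 − e^−2.53) = 15.0 K.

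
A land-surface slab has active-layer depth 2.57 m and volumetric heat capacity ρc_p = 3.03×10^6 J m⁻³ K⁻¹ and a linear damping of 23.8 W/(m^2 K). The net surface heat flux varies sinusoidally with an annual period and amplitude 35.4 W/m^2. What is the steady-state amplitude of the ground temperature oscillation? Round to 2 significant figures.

1.5 K

Areal heat capacity C = ρc_p × D = 3.03×10^6 × 2.57 = 7.79×10^6 J/(m^2 K).
Angular frequency ω = 2π / T = 2π / 3.15×10^7 s = 1.99×10^-7 s⁻¹.
√((Cω)² + λ²) = √((1.55)² + 23.8²) = 23.9 W/(m²·K).
Amplitude A = F₀ / √((Cω)²+λ²) = 35.4 / 23.9 = 1.48 K.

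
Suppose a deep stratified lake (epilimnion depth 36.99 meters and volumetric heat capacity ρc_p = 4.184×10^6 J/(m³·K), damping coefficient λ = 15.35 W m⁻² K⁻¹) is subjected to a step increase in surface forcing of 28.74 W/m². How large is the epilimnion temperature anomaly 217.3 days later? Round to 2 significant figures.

Areal heat capacity C = ρc_p × D = 4.184×10^6 × 36.99 = 1.55×10^8 J m⁻² K⁻¹.
τ = C / λ = 1.55×10^8 / 15.35 = 1.01×10^7 s.
Equilibrium anomaly ΔT_eq = F / λ = 28.74 / 15.35 = 1.87 K.
t = 217.3 days = 1.88×10^7 s, so t/τ = 1.86.
ΔT(t) = ΔT_eq (1 − e^(−t/τ)) = 1.87 × (1 − e^−1.86) = 1.58 K.

1.6 K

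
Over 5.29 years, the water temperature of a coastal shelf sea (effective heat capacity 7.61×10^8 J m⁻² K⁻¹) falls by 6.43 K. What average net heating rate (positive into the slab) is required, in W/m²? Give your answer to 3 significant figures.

-29.3

Areal heat capacity C = 7.61×10^8 J m⁻² K⁻¹ (given).
Required heat per unit area: Q = C ΔT = 7.61×10^8 × -6.43 = -4.89×10^9 J/m².
Flux F = Q / Δt = -4.89×10^9 / 1.67×10^8 s = -29.3 W/m².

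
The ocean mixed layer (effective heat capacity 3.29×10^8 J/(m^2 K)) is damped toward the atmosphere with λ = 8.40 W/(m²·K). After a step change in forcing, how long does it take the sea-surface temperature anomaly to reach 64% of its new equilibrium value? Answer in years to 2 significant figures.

1.3 years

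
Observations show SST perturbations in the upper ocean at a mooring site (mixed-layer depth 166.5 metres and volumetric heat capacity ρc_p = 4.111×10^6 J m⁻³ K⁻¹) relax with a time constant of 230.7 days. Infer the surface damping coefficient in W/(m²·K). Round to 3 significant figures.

34.3

Areal heat capacity C = ρc_p × D = 4.111×10^6 × 166.5 = 6.84×10^8 J m⁻² K⁻¹.
τ = 230.7 days = 1.99×10^7 s.
λ = C / τ = 6.84×10^8 / 1.99×10^7 = 34.3 W/(m²·K).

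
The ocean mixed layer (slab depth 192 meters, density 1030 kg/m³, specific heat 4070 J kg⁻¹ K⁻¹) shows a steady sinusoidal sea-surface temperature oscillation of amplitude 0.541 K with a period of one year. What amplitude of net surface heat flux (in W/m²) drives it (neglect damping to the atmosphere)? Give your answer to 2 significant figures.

87

Areal heat capacity C = ρ c_p D = 1030 × 4070 × 192 = 8.05×10^8 J/(m²·K).
ω = 2π / 3.15×10^7 s = 1.99×10^-7 s⁻¹.
Cω = 8.05×10^8 × 1.99×10^-7 = 160 W/(m²·K).
F₀ = A × Cω = 0.541 × 160 = 86.8 W/m².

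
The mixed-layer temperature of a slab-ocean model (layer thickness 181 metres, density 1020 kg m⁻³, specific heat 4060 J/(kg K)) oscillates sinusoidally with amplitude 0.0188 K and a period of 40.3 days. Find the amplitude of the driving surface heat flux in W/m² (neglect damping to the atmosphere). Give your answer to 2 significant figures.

25

Areal heat capacity C = ρ c_p D = 1020 × 4060 × 181 = 7.50×10^8 J m⁻² K⁻¹.
ω = 2π / 3.48×10^6 s = 1.80×10^-6 s⁻¹.
Cω = 7.50×10^8 × 1.80×10^-6 = 1350 W/(m²·K).
F₀ = A × Cω = 0.0188 × 1350 = 25.4 W/m².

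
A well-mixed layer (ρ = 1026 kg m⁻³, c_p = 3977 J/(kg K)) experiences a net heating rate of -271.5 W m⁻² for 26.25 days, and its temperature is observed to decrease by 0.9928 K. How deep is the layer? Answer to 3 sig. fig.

152 m

Heat input Q = F Δt = -271.5 × 2.27×10^6 s = -6.16×10^8 J/m².
Required areal heat capacity C = Q / ΔT = 6.20×10^8 J/(m²·K).
Depth D = C / (ρ c_p) = 6.20×10^8 / (1026 × 3977) = 152 m.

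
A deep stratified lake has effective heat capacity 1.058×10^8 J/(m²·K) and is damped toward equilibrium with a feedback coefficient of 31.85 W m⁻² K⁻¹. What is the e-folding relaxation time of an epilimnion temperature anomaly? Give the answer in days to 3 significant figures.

38.4 days

Areal heat capacity C = 1.058×10^8 J/(m²·K) (given).
Relaxation time τ = C / λ = 1.06×10^8 / 31.85 = 3.32×10^6 s.
In days: 3.32×10^6 s / (86400 s/day) = 38.4 days.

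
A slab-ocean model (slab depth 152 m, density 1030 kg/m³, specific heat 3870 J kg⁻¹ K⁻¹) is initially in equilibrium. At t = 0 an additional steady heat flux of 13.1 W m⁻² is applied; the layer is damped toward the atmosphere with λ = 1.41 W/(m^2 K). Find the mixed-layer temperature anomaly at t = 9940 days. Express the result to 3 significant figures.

Areal heat capacity C = ρ c_p D = 1030 × 3870 × 152 = 6.06×10^8 J/(m^2 K).
τ = C / λ = 6.06×10^8 / 1.41 = 4.30×10^8 s.
Equilibrium anomaly ΔT_eq = F / λ = 13.1 / 1.41 = 9.29 K.
t = 9940 days = 8.59×10^8 s, so t/τ = 2.00.
ΔT(t) = ΔT_eq (1 − e^(−t/τ)) = 9.29 × (1 − e^−2.00) = 8.03 K.

8.03 K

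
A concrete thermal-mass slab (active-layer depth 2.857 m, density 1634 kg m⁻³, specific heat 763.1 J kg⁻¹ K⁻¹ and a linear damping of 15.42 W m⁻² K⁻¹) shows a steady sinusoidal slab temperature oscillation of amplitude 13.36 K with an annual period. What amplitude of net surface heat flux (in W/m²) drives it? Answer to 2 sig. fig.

210

Areal heat capacity C = ρ c_p D = 1634 × 763.1 × 2.857 = 3.56×10^6 J m⁻² K⁻¹.
ω = 2π / 3.15×10^7 s = 1.99×10^-7 s⁻¹.
√((Cω)² + λ²) = √((0.710)² + 15.42²) = 15.4 W/(m²·K).
F₀ = A × √((Cω)²+λ²) = 13.36 × 15.4 = 206 W/m².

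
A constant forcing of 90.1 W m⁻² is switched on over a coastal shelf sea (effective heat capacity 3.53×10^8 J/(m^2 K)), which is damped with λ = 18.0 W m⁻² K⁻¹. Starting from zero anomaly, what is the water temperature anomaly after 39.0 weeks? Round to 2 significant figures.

Areal heat capacity C = 3.53×10^8 J/(m^2 K) (given).
τ = C / λ = 3.53×10^8 / 18.0 = 1.96×10^7 s.
Equilibrium anomaly ΔT_eq = F / λ = 90.1 / 18.0 = 5.01 K.
t = 39.0 weeks = 2.36×10^7 s, so t/τ = 1.20.
ΔT(t) = ΔT_eq (1 − e^(−t/τ)) = 5.01 × (1 − e^−1.20) = 3.50 K.

3.5 K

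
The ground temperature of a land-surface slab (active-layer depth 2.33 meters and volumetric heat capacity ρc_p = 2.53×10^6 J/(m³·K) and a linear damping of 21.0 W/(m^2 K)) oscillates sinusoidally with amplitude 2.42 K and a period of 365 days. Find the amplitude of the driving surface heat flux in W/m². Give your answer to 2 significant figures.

51

Areal heat capacity C = ρc_p × D = 2.53×10^6 × 2.33 = 5.89×10^6 J m⁻² K⁻¹.
ω = 2π / 3.15×10^7 s = 1.99×10^-7 s⁻¹.
√((Cω)² + λ²) = √((1.17)² + 21.0²) = 21.0 W/(m²·K).
F₀ = A × √((Cω)²+λ²) = 2.42 × 21.0 = 50.9 W/m².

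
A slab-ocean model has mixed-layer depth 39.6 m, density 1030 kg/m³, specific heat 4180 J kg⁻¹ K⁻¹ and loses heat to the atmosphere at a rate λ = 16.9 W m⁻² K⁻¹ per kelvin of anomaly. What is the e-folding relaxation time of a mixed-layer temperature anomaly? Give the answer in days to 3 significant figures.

117 days

Areal heat capacity C = ρ c_p D = 1030 × 4180 × 39.6 = 1.70×10^8 J/(m²·K).
Relaxation time τ = C / λ = 1.70×10^8 / 16.9 = 1.01×10^7 s.
In days: 1.01×10^7 s / (86400 s/day) = 117 days.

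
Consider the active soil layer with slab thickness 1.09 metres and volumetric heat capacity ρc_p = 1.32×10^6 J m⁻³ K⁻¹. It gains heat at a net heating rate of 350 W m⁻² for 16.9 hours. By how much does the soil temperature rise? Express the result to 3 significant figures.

14.8 K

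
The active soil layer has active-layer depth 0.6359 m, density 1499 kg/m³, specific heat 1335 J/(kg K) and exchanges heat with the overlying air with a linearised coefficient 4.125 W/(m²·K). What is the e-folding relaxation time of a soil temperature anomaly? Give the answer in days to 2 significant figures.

3.6 days

Areal heat capacity C = ρ c_p D = 1499 × 1335 × 0.6359 = 1.27×10^6 J/(m^2 K).
Relaxation time τ = C / λ = 1.27×10^6 / 4.125 = 3.08×10^5 s.
In days: 3.08×10^5 s / (86400 s/day) = 3.57 days.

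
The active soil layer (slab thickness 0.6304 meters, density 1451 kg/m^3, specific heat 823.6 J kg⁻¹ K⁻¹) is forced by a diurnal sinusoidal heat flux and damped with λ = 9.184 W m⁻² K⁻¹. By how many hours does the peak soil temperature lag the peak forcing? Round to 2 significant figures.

Areal heat capacity C = ρ c_p D = 1451 × 823.6 × 0.6304 = 7.53×10^5 J m⁻² K⁻¹.
ω = 2π / 86400 s = 7.27×10^-5 s⁻¹.
Phase lag φ = arctan(Cω/λ) = arctan(54.8/9.184) = 1.40 rad.
Time lag = φ / ω = 1.40 / 7.27×10^-5 = 19300 s = 5.37 hours.

5.4 hours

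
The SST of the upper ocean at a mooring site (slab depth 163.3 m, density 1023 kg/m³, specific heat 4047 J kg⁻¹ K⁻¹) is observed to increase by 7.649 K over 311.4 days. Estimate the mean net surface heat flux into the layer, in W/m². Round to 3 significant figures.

192

Areal heat capacity C = ρ c_p D = 1023 × 4047 × 163.3 = 6.76×10^8 J m⁻² K⁻¹.
Required heat per unit area: Q = C ΔT = 6.76×10^8 × 7.649 = 5.17×10^9 J/m².
Flux F = Q / Δt = 5.17×10^9 / 2.69×10^7 s = 192 W/m².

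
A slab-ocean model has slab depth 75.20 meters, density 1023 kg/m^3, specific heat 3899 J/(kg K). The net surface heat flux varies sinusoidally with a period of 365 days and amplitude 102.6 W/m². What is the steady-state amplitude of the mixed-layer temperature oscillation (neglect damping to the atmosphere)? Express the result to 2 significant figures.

Areal heat capacity C = ρ c_p D = 1023 × 3899 × 75.20 = 3.00×10^8 J m⁻² K⁻¹.
Angular frequency ω = 2π / T = 2π / 3.15×10^7 s = 1.99×10^-7 s⁻¹.
Cω = 3.00×10^8 × 1.99×10^-7 = 59.8 W/(m²·K).
Amplitude A = F₀ / (Cω) = 102.6 / 59.8 = 1.72 K.

1.7 K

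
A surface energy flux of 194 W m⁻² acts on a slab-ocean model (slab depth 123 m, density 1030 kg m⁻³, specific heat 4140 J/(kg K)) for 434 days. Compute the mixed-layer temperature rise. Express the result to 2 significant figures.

Areal heat capacity C = ρ c_p D = 1030 × 4140 × 123 = 5.24×10^8 J/(m^2 K).
Net heat input Q = F Δt = 194 × (434 days × 86400 s/day) = 7.27×10^9 J/m².
ΔT = Q / C = 7.27×10^9 / 5.24×10^8 = 13.9 K.

14 K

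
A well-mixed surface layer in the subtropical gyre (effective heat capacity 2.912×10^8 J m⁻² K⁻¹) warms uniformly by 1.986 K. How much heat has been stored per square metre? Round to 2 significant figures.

5.8×10^8

Areal heat capacity C = 2.912×10^8 J m⁻² K⁻¹ (given).
ΔQ = C ΔT = 2.91×10^8 × 1.986 = 5.78×10^8 J/m².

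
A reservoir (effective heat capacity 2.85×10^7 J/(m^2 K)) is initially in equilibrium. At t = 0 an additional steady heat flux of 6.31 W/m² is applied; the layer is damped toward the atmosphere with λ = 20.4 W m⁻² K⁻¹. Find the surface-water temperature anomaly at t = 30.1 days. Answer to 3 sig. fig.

0.261 K

Areal heat capacity C = 2.85×10^7 J/(m^2 K) (given).
τ = C / λ = 2.85×10^7 / 20.4 = 1.40×10^6 s.
Equilibrium anomaly ΔT_eq = F / λ = 6.31 / 20.4 = 0.309 K.
t = 30.1 days = 2.60×10^6 s, so t/τ = 1.86.
ΔT(t) = ΔT_eq (1 − e^(−t/τ)) = 0.309 × (1 − e^−1.86) = 0.261 K.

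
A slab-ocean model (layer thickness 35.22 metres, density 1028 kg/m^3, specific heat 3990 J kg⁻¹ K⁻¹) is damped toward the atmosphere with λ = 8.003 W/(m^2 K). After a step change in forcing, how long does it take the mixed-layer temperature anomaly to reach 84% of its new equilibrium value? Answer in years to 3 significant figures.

1.05 years

Areal heat capacity C = ρ c_p D = 1028 × 3990 × 35.22 = 1.44×10^8 J/(m²·K).
τ = C / λ = 1.44×10^8 / 8.003 = 1.81×10^7 s.
Fraction reached: 1 − e^(−t/τ) = 0.84 ⇒ t = −τ ln(1 − 0.84) = τ × 1.83.
t = 3.31×10^7 s = 1.05 years.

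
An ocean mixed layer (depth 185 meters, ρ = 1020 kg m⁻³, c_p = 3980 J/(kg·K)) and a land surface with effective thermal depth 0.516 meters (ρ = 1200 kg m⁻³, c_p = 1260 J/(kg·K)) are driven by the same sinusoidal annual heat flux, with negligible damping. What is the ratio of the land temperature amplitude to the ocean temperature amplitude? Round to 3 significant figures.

C_ocean = 1020 × 3980 × 185 = 7.51×10^8 J/(m²·K).
C_land = 1200 × 1260 × 0.516 = 7.80×10^5 J/(m²·K).
Undamped amplitude ∝ 1/C, so A_land/A_ocean = C_ocean/C_land = 963.

963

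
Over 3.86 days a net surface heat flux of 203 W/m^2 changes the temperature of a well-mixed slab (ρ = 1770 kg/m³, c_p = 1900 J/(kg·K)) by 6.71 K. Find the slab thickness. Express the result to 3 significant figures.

Heat input Q = F Δt = 203 × 3.34×10^5 s = 6.77×10^7 J/m².
Required areal heat capacity C = Q / ΔT = 1.01×10^7 J/(m²·K).
Depth D = C / (ρ c_p) = 1.01×10^7 / (1770 × 1900) = 3.00 m.

3.00 m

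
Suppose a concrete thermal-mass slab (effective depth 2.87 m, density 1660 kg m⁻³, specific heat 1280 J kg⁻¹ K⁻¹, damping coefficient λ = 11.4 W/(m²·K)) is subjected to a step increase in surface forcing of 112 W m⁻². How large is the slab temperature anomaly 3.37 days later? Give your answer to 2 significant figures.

4.1 K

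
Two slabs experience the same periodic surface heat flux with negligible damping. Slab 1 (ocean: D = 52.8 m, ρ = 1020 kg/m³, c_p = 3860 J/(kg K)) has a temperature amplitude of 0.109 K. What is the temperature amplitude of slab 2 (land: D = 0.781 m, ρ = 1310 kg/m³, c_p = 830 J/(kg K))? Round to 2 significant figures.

27 K

C_ocean = 2.08×10^8 J/(m²·K); C_land = 8.49×10^5 J/(m²·K).
A ∝ 1/C ⇒ A_land = A_ocean × C_ocean/C_land = 0.109 × 245 = 26.7 K.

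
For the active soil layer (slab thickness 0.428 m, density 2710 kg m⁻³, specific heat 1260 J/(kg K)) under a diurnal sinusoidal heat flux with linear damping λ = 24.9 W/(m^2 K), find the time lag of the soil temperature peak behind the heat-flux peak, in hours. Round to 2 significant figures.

Areal heat capacity C = ρ c_p D = 2710 × 1260 × 0.428 = 1.46×10^6 J/(m²·K).
ω = 2π / 86400 s = 7.27×10^-5 s⁻¹.
Phase lag φ = arctan(Cω/λ) = arctan(106/24.9) = 1.34 rad.
Time lag = φ / ω = 1.34 / 7.27×10^-5 = 18400 s = 5.12 hours.

5.1 hours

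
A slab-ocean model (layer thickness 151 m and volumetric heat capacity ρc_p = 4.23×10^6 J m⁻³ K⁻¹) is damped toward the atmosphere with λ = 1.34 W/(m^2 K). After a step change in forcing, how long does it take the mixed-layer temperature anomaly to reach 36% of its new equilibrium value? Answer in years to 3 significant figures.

6.74 years

Areal heat capacity C = ρc_p × D = 4.23×10^6 × 151 = 6.39×10^8 J/(m^2 K).
τ = C / λ = 6.39×10^8 / 1.34 = 4.77×10^8 s.
Fraction reached: 1 − e^(−t/τ) = 0.36 ⇒ t = −τ ln(1 − 0.36) = τ × 0.446.
t = 2.13×10^8 s = 6.74 years.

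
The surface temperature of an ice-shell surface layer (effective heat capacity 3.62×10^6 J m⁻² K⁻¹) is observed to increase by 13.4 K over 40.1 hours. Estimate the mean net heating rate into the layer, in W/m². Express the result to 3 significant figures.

336

Areal heat capacity C = 3.62×10^6 J m⁻² K⁻¹ (given).
Required heat per unit area: Q = C ΔT = 3.62×10^6 × 13.4 = 4.85×10^7 J/m².
Flux F = Q / Δt = 4.85×10^7 / 1.44×10^5 s = 336 W/m².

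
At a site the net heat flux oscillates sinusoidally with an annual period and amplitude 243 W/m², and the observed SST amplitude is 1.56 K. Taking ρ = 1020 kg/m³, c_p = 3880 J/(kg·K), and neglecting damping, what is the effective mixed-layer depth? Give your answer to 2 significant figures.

ω = 2π / 3.15×10^7 s = 1.99×10^-7 s⁻¹.
Required C = F₀ / (A ω) = 243 / (1.56 × 1.99×10^-7) = 7.82×10^8 J/(m²·K).
D = C / (ρ c_p) = 7.82×10^8 / (1020 × 3880) = 198 m.

200 m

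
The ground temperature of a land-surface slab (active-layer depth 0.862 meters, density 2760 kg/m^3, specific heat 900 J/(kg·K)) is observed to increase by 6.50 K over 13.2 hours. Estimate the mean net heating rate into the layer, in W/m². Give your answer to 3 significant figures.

Areal heat capacity C = ρ c_p D = 2760 × 900 × 0.862 = 2.14×10^6 J/(m^2 K).
Required heat per unit area: Q = C ΔT = 2.14×10^6 × 6.50 = 1.39×10^7 J/m².
Flux F = Q / Δt = 1.39×10^7 / 47500 s = 293 W/m².

293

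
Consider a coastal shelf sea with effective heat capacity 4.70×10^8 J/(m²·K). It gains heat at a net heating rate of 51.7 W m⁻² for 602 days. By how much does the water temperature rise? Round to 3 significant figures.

5.72 K

Areal heat capacity C = 4.70×10^8 J/(m²·K) (given).
Net heat input Q = F Δt = 51.7 × (602 days × 86400 s/day) = 2.69×10^9 J/m².
ΔT = Q / C = 2.69×10^9 / 4.70×10^8 = 5.72 K.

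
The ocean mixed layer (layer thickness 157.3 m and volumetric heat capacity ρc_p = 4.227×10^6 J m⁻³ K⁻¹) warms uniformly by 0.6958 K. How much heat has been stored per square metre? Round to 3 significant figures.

4.63×10^8

Areal heat capacity C = ρc_p × D = 4.227×10^6 × 157.3 = 6.65×10^8 J m⁻² K⁻¹.
ΔQ = C ΔT = 6.65×10^8 × 0.6958 = 4.63×10^8 J/m².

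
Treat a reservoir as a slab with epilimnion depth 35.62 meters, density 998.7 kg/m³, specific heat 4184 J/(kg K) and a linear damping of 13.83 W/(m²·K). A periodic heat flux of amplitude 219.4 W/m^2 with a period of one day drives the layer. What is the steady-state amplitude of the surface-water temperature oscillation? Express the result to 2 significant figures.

0.020 K

Areal heat capacity C = ρ c_p D = 998.7 × 4184 × 35.62 = 1.49×10^8 J/(m²·K).
Angular frequency ω = 2π / T = 2π / 86400 s = 7.27×10^-5 s⁻¹.
√((Cω)² + λ²) = √((10800)² + 13.83²) = 10800 W/(m²·K).
Amplitude A = F₀ / √((Cω)²+λ²) = 219.4 / 10800 = 0.0203 K.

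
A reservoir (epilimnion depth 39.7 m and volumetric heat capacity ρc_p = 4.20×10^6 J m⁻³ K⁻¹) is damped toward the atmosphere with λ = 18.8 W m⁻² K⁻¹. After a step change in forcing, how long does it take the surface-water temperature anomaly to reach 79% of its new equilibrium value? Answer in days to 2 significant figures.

160 days

Areal heat capacity C = ρc_p × D = 4.20×10^6 × 39.7 = 1.67×10^8 J/(m²·K).
τ = C / λ = 1.67×10^8 / 18.8 = 8.87×10^6 s.
Fraction reached: 1 − e^(−t/τ) = 0.79 ⇒ t = −τ ln(1 − 0.79) = τ × 1.56.
t = 1.38×10^7 s = 160 days.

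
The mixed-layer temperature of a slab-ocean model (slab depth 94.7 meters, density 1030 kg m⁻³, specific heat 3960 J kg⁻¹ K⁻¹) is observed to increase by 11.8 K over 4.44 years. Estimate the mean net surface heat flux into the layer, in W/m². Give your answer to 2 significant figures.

Areal heat capacity C = ρ c_p D = 1030 × 3960 × 94.7 = 3.86×10^8 J/(m^2 K).
Required heat per unit area: Q = C ΔT = 3.86×10^8 × 11.8 = 4.56×10^9 J/m².
Flux F = Q / Δt = 4.56×10^9 / 1.40×10^8 s = 32.5 W/m².

33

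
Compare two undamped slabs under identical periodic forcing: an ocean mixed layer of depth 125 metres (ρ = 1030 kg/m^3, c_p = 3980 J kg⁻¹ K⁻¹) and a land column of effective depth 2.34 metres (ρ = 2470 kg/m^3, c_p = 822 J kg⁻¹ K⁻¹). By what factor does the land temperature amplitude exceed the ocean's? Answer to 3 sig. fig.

108

C_ocean = 1030 × 3980 × 125 = 5.12×10^8 J/(m²·K).
C_land = 2470 × 822 × 2.34 = 4.75×10^6 J/(m²·K).
Undamped amplitude ∝ 1/C, so A_land/A_ocean = C_ocean/C_land = 108.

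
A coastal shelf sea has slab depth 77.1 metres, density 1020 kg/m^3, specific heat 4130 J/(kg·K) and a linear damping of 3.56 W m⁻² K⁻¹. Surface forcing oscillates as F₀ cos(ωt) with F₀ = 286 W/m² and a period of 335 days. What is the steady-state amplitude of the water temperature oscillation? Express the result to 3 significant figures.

4.05 K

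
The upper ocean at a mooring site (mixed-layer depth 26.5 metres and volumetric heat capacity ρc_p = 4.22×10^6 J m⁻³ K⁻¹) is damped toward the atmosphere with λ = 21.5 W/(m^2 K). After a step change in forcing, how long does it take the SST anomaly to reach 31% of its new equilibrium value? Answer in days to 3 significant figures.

Areal heat capacity C = ρc_p × D = 4.22×10^6 × 26.5 = 1.12×10^8 J/(m²·K).
τ = C / λ = 1.12×10^8 / 21.5 = 5.20×10^6 s.
Fraction reached: 1 − e^(−t/τ) = 0.31 ⇒ t = −τ ln(1 − 0.31) = τ × 0.371.
t = 1.93×10^6 s = 22.3 days.

22.3 days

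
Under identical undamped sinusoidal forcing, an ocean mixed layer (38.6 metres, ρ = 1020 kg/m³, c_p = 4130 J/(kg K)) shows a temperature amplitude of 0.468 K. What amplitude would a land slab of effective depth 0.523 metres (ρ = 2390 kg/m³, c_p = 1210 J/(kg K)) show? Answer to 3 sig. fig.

50.3 K

C_ocean = 1.63×10^8 J/(m²·K); C_land = 1.51×10^6 J/(m²·K).
A ∝ 1/C ⇒ A_land = A_ocean × C_ocean/C_land = 0.468 × 108 = 50.3 K.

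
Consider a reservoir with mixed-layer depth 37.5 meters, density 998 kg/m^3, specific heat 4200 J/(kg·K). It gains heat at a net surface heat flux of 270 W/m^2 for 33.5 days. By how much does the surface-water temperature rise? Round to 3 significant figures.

Areal heat capacity C = ρ c_p D = 998 × 4200 × 37.5 = 1.57×10^8 J/(m^2 K).
Net heat input Q = F Δt = 270 × (33.5 days × 86400 s/day) = 7.81×10^8 J/m².
ΔT = Q / C = 7.81×10^8 / 1.57×10^8 = 4.97 K.

4.97 K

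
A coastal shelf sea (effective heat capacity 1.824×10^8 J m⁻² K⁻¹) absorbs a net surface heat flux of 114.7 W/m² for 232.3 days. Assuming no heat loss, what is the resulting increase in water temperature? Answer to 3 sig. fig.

Areal heat capacity C = 1.824×10^8 J m⁻² K⁻¹ (given).
Net heat input Q = F Δt = 114.7 × (232.3 days × 86400 s/day) = 2.30×10^9 J/m².
ΔT = Q / C = 2.30×10^9 / 1.82×10^8 = 12.6 K.

12.6 K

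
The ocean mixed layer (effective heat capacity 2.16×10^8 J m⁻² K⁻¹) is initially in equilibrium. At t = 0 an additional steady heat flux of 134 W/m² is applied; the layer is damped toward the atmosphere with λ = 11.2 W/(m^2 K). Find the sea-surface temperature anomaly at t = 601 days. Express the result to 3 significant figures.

11.2 K

Areal heat capacity C = 2.16×10^8 J m⁻² K⁻¹ (given).
τ = C / λ = 2.16×10^8 / 11.2 = 1.93×10^7 s.
Equilibrium anomaly ΔT_eq = F / λ = 134 / 11.2 = 12.0 K.
t = 601 days = 5.19×10^7 s, so t/τ = 2.69.
ΔT(t) = ΔT_eq (1 − e^(−t/τ)) = 12.0 × (1 − e^−2.69) = 11.2 K.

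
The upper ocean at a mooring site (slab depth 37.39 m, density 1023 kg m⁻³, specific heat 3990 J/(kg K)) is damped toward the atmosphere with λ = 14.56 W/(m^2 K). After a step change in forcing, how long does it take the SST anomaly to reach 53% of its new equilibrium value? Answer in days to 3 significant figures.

Areal heat capacity C = ρ c_p D = 1023 × 3990 × 37.39 = 1.53×10^8 J m⁻² K⁻¹.
τ = C / λ = 1.53×10^8 / 14.56 = 1.05×10^7 s.
Fraction reached: 1 − e^(−t/τ) = 0.53 ⇒ t = −τ ln(1 − 0.53) = τ × 0.755.
t = 7.91×10^6 s = 91.6 days.

91.6 days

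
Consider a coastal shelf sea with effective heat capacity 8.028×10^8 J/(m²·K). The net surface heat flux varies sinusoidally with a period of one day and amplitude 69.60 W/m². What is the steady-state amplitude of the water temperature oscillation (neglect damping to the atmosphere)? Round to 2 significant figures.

Areal heat capacity C = 8.028×10^8 J/(m²·K) (given).
Angular frequency ω = 2π / T = 2π / 86400 s = 7.27×10^-5 s⁻¹.
Cω = 8.03×10^8 × 7.27×10^-5 = 58400 W/(m²·K).
Amplitude A = F₀ / (Cω) = 69.60 / 58400 = 0.00119 K.

0.0012 K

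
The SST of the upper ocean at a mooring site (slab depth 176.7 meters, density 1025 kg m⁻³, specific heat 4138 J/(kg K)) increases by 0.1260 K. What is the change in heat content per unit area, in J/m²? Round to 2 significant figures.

Areal heat capacity C = ρ c_p D = 1025 × 4138 × 176.7 = 7.49×10^8 J m⁻² K⁻¹.
ΔQ = C ΔT = 7.49×10^8 × 0.1260 = 9.44×10^7 J/m².

9.4×10^7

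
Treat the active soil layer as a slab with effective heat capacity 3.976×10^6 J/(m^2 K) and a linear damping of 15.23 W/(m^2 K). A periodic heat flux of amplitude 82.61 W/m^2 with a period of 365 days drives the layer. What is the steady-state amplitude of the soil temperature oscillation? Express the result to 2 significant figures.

Areal heat capacity C = 3.976×10^6 J/(m^2 K) (given).
Angular frequency ω = 2π / T = 2π / 3.15×10^7 s = 1.99×10^-7 s⁻¹.
√((Cω)² + λ²) = √((0.792)² + 15.23²) = 15.3 W/(m²·K).
Amplitude A = F₀ / √((Cω)²+λ²) = 82.61 / 15.3 = 5.42 K.

5.4 K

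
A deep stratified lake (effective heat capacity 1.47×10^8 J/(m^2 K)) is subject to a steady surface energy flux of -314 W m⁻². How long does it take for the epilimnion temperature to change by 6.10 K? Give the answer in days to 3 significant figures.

33.1 days

Areal heat capacity C = 1.47×10^8 J/(m^2 K) (given).
Time required: Δt = C ΔT / F = 1.47×10^8 × -6.10 / -314 = 2.86×10^6 s.
In days: 2.86×10^6 s / (86400 s/day) = 33.1 days.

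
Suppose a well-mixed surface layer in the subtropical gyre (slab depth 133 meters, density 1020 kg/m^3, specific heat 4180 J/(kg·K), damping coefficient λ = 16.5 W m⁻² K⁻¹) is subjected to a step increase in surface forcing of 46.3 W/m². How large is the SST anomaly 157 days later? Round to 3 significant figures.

Areal heat capacity C = ρ c_p D = 1020 × 4180 × 133 = 5.67×10^8 J/(m²·K).
τ = C / λ = 5.67×10^8 / 16.5 = 3.44×10^7 s.
Equilibrium anomaly ΔT_eq = F / λ = 46.3 / 16.5 = 2.81 K.
t = 157 days = 1.36×10^7 s, so t/τ = 0.395.
ΔT(t) = ΔT_eq (1 − e^(−t/τ)) = 2.81 × (1 − e^−0.395) = 0.915 K.

0.915 K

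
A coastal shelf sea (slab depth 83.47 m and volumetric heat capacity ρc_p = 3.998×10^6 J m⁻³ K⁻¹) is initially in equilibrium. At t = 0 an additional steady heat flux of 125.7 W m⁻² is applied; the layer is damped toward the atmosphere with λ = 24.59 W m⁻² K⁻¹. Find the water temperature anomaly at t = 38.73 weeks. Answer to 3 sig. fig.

4.20 K

Areal heat capacity C = ρc_p × D = 3.998×10^6 × 83.47 = 3.34×10^8 J m⁻² K⁻¹.
τ = C / λ = 3.34×10^8 / 24.59 = 1.36×10^7 s.
Equilibrium anomaly ΔT_eq = F / λ = 125.7 / 24.59 = 5.11 K.
t = 38.73 weeks = 2.34×10^7 s, so t/τ = 1.73.
ΔT(t) = ΔT_eq (1 − e^(−t/τ)) = 5.11 × (1 − e^−1.73) = 4.20 K.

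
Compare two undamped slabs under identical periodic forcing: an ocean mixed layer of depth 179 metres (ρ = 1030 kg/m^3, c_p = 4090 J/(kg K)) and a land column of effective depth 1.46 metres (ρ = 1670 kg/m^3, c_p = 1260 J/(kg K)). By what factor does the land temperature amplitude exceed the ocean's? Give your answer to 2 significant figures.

250

C_ocean = 1030 × 4090 × 179 = 7.54×10^8 J/(m²·K).
C_land = 1670 × 1260 × 1.46 = 3.07×10^6 J/(m²·K).
Undamped amplitude ∝ 1/C, so A_land/A_ocean = C_ocean/C_land = 245.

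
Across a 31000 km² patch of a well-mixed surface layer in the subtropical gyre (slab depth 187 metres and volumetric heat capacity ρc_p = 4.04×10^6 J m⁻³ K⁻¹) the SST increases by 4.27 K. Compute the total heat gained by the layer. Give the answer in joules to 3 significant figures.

Areal heat capacity C = ρc_p × D = 4.04×10^6 × 187 = 7.55×10^8 J/(m²·K).
Heat per unit area: q = C ΔT = 7.55×10^8 × 4.27 = 3.23×10^9 J/m².
Total heat: Q = q × A = 3.23×10^9 × (31000 × 10⁶ m²) = 1.00×10^20 J.

1.00×10^20 J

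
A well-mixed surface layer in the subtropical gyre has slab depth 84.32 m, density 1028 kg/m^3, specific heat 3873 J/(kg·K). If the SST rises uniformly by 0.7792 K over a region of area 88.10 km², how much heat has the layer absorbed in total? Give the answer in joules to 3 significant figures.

Areal heat capacity C = ρ c_p D = 1028 × 3873 × 84.32 = 3.36×10^8 J m⁻² K⁻¹.
Heat per unit area: q = C ΔT = 3.36×10^8 × 0.7792 = 2.62×10^8 J/m².
Total heat: Q = q × A = 2.62×10^8 × (88.10 × 10⁶ m²) = 2.30×10^16 J.

2.30×10^16 J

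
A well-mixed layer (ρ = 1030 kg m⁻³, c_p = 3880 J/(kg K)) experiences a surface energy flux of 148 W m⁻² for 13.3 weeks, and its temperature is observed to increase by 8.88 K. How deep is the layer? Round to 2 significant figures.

34 m

Heat input Q = F Δt = 148 × 8.04×10^6 s = 1.19×10^9 J/m².
Required areal heat capacity C = Q / ΔT = 1.34×10^8 J/(m²·K).
Depth D = C / (ρ c_p) = 1.34×10^8 / (1030 × 3880) = 33.5 m.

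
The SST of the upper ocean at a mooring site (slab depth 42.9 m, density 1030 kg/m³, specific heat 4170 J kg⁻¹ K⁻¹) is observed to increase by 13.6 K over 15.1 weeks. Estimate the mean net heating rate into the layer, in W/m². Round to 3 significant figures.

274

Areal heat capacity C = ρ c_p D = 1030 × 4170 × 42.9 = 1.84×10^8 J m⁻² K⁻¹.
Required heat per unit area: Q = C ΔT = 1.84×10^8 × 13.6 = 2.51×10^9 J/m².
Flux F = Q / Δt = 2.51×10^9 / 9.13×10^6 s = 274 W/m².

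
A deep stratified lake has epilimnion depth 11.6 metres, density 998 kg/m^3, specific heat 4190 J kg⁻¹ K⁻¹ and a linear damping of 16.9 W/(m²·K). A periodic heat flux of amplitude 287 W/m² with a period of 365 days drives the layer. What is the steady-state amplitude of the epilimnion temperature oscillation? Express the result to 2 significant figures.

15 K

Areal heat capacity C = ρ c_p D = 998 × 4190 × 11.6 = 4.85×10^7 J/(m^2 K).
Angular frequency ω = 2π / T = 2π / 3.15×10^7 s = 1.99×10^-7 s⁻¹.
√((Cω)² + λ²) = √((9.66)² + 16.9²) = 19.5 W/(m²·K).
Amplitude A = F₀ / √((Cω)²+λ²) = 287 / 19.5 = 14.7 K.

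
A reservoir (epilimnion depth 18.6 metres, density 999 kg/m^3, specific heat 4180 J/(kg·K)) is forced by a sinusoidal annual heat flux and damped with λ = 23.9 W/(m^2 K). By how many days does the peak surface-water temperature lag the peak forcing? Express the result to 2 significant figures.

Areal heat capacity C = ρ c_p D = 999 × 4180 × 18.6 = 7.77×10^7 J/(m^2 K).
ω = 2π / 3.15×10^7 s = 1.99×10^-7 s⁻¹.
Phase lag φ = arctan(Cω/λ) = arctan(15.5/23.9) = 0.575 rad.
Time lag = φ / ω = 0.575 / 1.99×10^-7 = 2.88×10^6 s = 33.4 days.

33 days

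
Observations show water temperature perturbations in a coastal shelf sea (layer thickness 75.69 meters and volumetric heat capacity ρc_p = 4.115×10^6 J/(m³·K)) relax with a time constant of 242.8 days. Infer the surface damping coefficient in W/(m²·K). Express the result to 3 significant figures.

14.8

Areal heat capacity C = ρc_p × D = 4.115×10^6 × 75.69 = 3.11×10^8 J/(m²·K).
τ = 242.8 days = 2.10×10^7 s.
λ = C / τ = 3.11×10^8 / 2.10×10^7 = 14.8 W/(m²·K).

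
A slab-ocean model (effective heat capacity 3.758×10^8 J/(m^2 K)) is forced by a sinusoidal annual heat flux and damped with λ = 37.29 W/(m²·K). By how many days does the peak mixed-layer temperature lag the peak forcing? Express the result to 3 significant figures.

64.4 days

Areal heat capacity C = 3.758×10^8 J/(m^2 K) (given).
ω = 2π / 3.15×10^7 s = 1.99×10^-7 s⁻¹.
Phase lag φ = arctan(Cω/λ) = arctan(74.9/37.29) = 1.11 rad.
Time lag = φ / ω = 1.11 / 1.99×10^-7 = 5.56×10^6 s = 64.4 days.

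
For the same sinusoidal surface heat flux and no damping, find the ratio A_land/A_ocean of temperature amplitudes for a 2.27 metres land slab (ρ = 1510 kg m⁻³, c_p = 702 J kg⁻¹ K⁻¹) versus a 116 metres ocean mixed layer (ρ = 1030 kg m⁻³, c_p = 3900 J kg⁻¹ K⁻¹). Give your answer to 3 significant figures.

194

C_ocean = 1030 × 3900 × 116 = 4.66×10^8 J/(m²·K).
C_land = 1510 × 702 × 2.27 = 2.41×10^6 J/(m²·K).
Undamped amplitude ∝ 1/C, so A_land/A_ocean = C_ocean/C_land = 194.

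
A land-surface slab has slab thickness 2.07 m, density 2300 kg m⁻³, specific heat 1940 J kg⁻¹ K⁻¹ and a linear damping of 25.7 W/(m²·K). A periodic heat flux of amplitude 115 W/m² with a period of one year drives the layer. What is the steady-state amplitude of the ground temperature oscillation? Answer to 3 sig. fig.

4.46 K

Areal heat capacity C = ρ c_p D = 2300 × 1940 × 2.07 = 9.24×10^6 J m⁻² K⁻¹.
Angular frequency ω = 2π / T = 2π / 3.15×10^7 s = 1.99×10^-7 s⁻¹.
√((Cω)² + λ²) = √((1.84)² + 25.7²) = 25.8 W/(m²·K).
Amplitude A = F₀ / √((Cω)²+λ²) = 115 / 25.8 = 4.46 K.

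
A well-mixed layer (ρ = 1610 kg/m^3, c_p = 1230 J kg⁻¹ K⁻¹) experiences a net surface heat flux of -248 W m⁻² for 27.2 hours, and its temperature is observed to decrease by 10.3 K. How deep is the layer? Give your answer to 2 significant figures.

1.2 m

Heat input Q = F Δt = -248 × 97900 s = -2.43×10^7 J/m².
Required areal heat capacity C = Q / ΔT = 2.36×10^6 J/(m²·K).
Depth D = C / (ρ c_p) = 2.36×10^6 / (1610 × 1230) = 1.19 m.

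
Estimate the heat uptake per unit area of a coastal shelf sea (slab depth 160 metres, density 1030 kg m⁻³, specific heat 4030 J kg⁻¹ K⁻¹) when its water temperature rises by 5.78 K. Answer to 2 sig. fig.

3.8×10^9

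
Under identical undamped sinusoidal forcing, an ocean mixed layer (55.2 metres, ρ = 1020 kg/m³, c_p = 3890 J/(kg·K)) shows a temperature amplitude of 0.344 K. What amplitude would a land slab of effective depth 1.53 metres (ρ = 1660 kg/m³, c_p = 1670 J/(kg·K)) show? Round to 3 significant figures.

C_ocean = 2.19×10^8 J/(m²·K); C_land = 4.24×10^6 J/(m²·K).
A ∝ 1/C ⇒ A_land = A_ocean × C_ocean/C_land = 0.344 × 51.6 = 17.8 K.

17.8 K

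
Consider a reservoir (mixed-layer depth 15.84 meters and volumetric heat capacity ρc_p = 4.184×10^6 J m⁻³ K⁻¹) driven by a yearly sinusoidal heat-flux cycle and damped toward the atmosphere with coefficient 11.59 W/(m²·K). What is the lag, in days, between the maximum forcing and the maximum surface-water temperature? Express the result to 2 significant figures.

49 days

Areal heat capacity C = ρc_p × D = 4.184×10^6 × 15.84 = 6.63×10^7 J/(m²·K).
ω = 2π / 3.15×10^7 s = 1.99×10^-7 s⁻¹.
Phase lag φ = arctan(Cω/λ) = arctan(13.2/11.59) = 0.850 rad.
Time lag = φ / ω = 0.850 / 1.99×10^-7 = 4.27×10^6 s = 49.4 days.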